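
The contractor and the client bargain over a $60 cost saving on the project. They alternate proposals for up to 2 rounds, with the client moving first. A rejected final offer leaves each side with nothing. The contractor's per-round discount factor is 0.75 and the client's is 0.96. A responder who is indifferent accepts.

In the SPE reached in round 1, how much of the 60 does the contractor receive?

45

Round 2 (the contractor proposes): the client will accept anything ≥ 0, so the contractor offers 0 and keeps 60.
Round 1 (the client proposes): the contractor can get 60 next round, worth 0.75 × 60 = 45 now; the client offers that and keeps 15.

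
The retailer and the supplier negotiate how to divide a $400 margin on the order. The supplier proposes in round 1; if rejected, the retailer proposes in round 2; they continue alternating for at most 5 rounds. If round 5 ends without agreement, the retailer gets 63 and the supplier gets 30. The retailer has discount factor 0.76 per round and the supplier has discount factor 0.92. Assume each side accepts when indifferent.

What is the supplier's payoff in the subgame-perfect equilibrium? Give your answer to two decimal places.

Round 5 (the supplier proposes): the retailer gets 63 if talks fail, so the supplier offers 63 and keeps 337.
Round 4 (the retailer proposes): the supplier can get 337 next round, worth 0.92 × 337 = 310.04 now, so the retailer offers 310.04, keeping 89.96.
Round 3 (the supplier proposes): the retailer can get 89.96 next round, worth 0.76 × 89.96 = 68.3696 now. The supplier offers 68.3696 and keeps 400 − 68.3696 = 331.6304.
Round 2 (the retailer proposes): the supplier can get 331.6304 next round, worth 0.92 × 331.6304 = 305.099968 now, so the retailer offers 305.099968, keeping 94.900032.
Round 1 (the supplier proposes): the retailer can get 94.900032 next round, worth 0.76 × 94.900032 = 72.12402432 now; the supplier offers that and keeps 327.87597568.

327.88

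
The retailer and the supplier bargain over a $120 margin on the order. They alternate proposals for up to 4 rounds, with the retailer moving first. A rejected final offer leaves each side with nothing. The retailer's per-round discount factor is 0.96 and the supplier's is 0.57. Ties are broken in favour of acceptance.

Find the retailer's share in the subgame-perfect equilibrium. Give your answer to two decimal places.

Round 4 (the supplier proposes): the retailer will accept anything ≥ 0, so the supplier offers 0 and keeps 120.
Round 3 (the retailer proposes): the supplier can get 120 next round, worth 0.57 × 120 = 68.4 now; the retailer offers that and keeps 51.6.
Round 2 (the supplier proposes): the retailer can get 51.6 next round, worth 0.96 × 51.6 = 49.536 now; the supplier offers that and keeps 70.464.
Round 1 (the retailer proposes): the supplier can get 70.464 next round, worth 0.57 × 70.464 = 40.16448 now; the retailer offers that and keeps 79.83552.

79.84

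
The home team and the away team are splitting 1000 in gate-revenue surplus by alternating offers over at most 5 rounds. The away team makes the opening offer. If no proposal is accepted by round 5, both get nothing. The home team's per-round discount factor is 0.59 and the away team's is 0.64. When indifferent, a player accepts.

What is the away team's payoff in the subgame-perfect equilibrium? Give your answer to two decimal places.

Work backward from the last round.
Round 5 (the away team proposes): the home team will accept anything ≥ 0, so the away team offers 0 and keeps 1000.
Round 4 (the home team proposes): the away team can get 1000 next round, worth 0.64 × 1000 = 640 now. The home team offers 640 and keeps 1000 − 640 = 360.
Round 3 (the away team proposes): the home team can get 360 next round, worth 0.59 × 360 = 212.4 now; the away team offers that and keeps 787.6.
Round 2 (the home team proposes): the away team can get 787.6 next round, worth 0.64 × 787.6 = 504.064 now. The home team offers 504.064 and keeps 1000 − 504.064 = 495.936.
Round 1 (the away team proposes): the home team can get 495.936 next round, worth 0.59 × 495.936 = 292.60224 now. The away team offers 292.60224 and keeps 1000 − 292.60224 = 707.39776.

707.40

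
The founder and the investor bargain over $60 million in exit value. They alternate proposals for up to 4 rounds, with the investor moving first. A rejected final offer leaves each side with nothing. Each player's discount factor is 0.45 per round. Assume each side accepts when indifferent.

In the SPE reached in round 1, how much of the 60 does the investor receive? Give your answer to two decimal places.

Round 4 (the founder proposes): the investor will accept anything ≥ 0, so the founder offers 0 and keeps 60.
Round 3 (the investor proposes): the founder can get 60 next round, worth 0.45 × 60 = 27 now. The investor offers 27 and keeps 60 − 27 = 33.
Round 2 (the founder proposes): the investor can get 33 next round, worth 0.45 × 33 = 14.85 now; the founder offers that and keeps 45.15.
Round 1 (the investor proposes): the founder can get 45.15 next round, worth 0.45 × 45.15 = 20.3175 now; the investor offers that and keeps 39.6825.

39.68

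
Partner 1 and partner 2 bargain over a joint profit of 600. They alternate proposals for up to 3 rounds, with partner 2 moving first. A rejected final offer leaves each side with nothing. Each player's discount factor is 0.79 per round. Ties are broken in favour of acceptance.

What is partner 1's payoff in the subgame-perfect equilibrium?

99.54

Round 3 (partner 2 proposes): partner 1 will accept anything ≥ 0, so partner 2 offers 0 and keeps 600.
Round 2 (partner 1 proposes): partner 2 can get 600 next round, worth 0.79 × 600 = 474 now; partner 1 offers that and keeps 126.
Round 1 (partner 2 proposes): partner 1 can get 126 next round, worth 0.79 × 126 = 99.54 now. Partner 2 offers 99.54 and keeps 600 − 99.54 = 500.46.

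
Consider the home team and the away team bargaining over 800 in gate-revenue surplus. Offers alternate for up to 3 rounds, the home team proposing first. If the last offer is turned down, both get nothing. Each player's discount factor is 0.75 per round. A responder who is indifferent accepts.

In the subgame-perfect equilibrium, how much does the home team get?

Round 3 (the home team proposes): the away team will accept anything ≥ 0, so the home team offers 0 and keeps 800.
Round 2 (the away team proposes): the home team can get 800 next round, worth 0.75 × 800 = 600 now; the away team offers that and keeps 200.
Round 1 (the home team proposes): the away team can get 200 next round, worth 0.75 × 200 = 150 now, so the home team offers 150, keeping 650.

650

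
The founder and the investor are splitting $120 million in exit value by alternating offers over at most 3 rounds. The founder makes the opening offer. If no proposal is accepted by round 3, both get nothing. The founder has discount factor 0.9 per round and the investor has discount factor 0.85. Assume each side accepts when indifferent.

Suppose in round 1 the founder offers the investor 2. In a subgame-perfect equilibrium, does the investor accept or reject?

Round 3 (the founder proposes): rejection yields 0 for the investor; the founder offers 0 and keeps 120.
Round 2 (the investor proposes): the founder can get 120 next round, worth 0.9 × 120 = 108 now; the investor offers that and keeps 12.
So by rejecting in round 1, the investor gets 12 next round, worth 0.85 × 12 = 10.2 now.
Offer 2 < 10.2, so the investor rejects.

Reject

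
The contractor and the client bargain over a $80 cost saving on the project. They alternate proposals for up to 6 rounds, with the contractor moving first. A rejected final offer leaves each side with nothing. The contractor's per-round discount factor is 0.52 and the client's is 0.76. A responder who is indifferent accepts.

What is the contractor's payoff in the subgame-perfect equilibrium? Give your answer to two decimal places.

Round 6 (the client proposes): rejection yields 0 for the contractor; the client offers 0 and keeps 80.
Round 5 (the contractor proposes): the client can get 80 next round, worth 0.76 × 80 = 60.8 now. The contractor offers 60.8 and keeps 80 − 60.8 = 19.2.
Round 4 (the client proposes): the contractor can get 19.2 next round, worth 0.52 × 19.2 = 9.984 now, so the client offers 9.984, keeping 70.016.
Round 3 (the contractor proposes): the client can get 70.016 next round, worth 0.76 × 70.016 = 53.21216 now. The contractor offers 53.21216 and keeps 80 − 53.21216 = 26.78784.
Round 2 (the client proposes): the contractor can get 26.78784 next round, worth 0.52 × 26.78784 = 13.9296768 now, so the client offers 13.9296768, keeping 66.0703232.
Round 1 (the contractor proposes): the client can get 66.0703232 next round, worth 0.76 × 66.0703232 = 50.213445632 now, so the contractor offers 50.213445632, keeping 29.786554368.

29.79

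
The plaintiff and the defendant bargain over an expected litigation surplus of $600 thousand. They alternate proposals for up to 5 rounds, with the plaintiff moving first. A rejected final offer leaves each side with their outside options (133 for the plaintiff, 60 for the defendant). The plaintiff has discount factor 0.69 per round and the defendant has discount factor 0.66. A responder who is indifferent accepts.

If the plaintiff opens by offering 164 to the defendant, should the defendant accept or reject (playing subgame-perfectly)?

Reject

Work out the defendant's continuation value if the offer is rejected.
Round 5 (the plaintiff proposes): the defendant gets 60 if talks fail, so the plaintiff offers 60 and keeps 540.
Round 4 (the defendant proposes): the plaintiff can get 540 next round, worth 0.69 × 540 = 372.6 now. The defendant offers 372.6 and keeps 600 − 372.6 = 227.4.
Round 3 (the plaintiff proposes): the defendant can get 227.4 next round, worth 0.66 × 227.4 = 150.084 now, so the plaintiff offers 150.084, keeping 449.916.
Round 2 (the defendant proposes): the plaintiff can get 449.916 next round, worth 0.69 × 449.916 = 310.44204 now; the defendant offers that and keeps 289.55796.
So by rejecting in round 1, the defendant gets 289.55796 next round, worth 0.66 × 289.55796 = 191.1082536 now.
Offer 164 < 191.1082536, so the defendant rejects.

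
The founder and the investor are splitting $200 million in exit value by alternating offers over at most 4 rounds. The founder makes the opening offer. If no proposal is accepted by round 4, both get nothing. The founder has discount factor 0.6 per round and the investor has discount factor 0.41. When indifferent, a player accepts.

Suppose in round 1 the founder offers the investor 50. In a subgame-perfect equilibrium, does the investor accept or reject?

Reject

Work out the investor's continuation value if the offer is rejected.
Round 4 (the investor proposes): the founder will accept anything ≥ 0, so the investor offers 0 and keeps 200.
Round 3 (the founder proposes): the investor can get 200 next round, worth 0.41 × 200 = 82 now. The founder offers 82 and keeps 200 − 82 = 118.
Round 2 (the investor proposes): the founder can get 118 next round, worth 0.6 × 118 = 70.8 now; the investor offers that and keeps 129.2.
So by rejecting in round 1, the investor gets 129.2 next round, worth 0.41 × 129.2 = 52.972 now.
Offer 50 < 52.972, so the investor rejects.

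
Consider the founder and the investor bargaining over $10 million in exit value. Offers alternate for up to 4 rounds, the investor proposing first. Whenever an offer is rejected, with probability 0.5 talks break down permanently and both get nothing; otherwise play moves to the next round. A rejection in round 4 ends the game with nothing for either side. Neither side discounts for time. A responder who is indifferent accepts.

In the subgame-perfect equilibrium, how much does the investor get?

Round 4 (the founder proposes): the investor will accept anything ≥ 0, so the founder offers 0 and keeps 10.
Round 3 (the investor proposes): rejecting gives the founder an expected 0.5 × 10 = 5, so the investor offers 5, keeping 5.
Round 2 (the founder proposes): rejecting gives the investor an expected 0.5 × 5 = 2.5. The founder offers 2.5 and keeps 10 − 2.5 = 7.5.
Round 1 (the investor proposes): rejecting gives the founder an expected 0.5 × 7.5 = 3.75. The investor offers 3.75 and keeps 10 − 3.75 = 6.25.

6.25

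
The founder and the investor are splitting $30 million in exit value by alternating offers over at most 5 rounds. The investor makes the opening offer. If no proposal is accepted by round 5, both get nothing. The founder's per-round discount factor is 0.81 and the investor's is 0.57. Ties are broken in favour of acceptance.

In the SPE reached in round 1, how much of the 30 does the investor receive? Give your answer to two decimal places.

By backward induction:
Round 5 (the investor proposes): the founder will accept anything ≥ 0, so the investor offers 0 and keeps 30.
Round 4 (the founder proposes): the investor can get 30 next round, worth 0.57 × 30 = 17.1 now, so the founder offers 17.1, keeping 12.9.
Round 3 (the investor proposes): the founder can get 12.9 next round, worth 0.81 × 12.9 = 10.449 now; the investor offers that and keeps 19.551.
Round 2 (the founder proposes): the investor can get 19.551 next round, worth 0.57 × 19.551 = 11.14407 now; the founder offers that and keeps 18.85593.
Round 1 (the investor proposes): the founder can get 18.85593 next round, worth 0.81 × 18.85593 = 15.2733033 now. The investor offers 15.2733033 and keeps 30 − 15.2733033 = 14.7266967.

14.73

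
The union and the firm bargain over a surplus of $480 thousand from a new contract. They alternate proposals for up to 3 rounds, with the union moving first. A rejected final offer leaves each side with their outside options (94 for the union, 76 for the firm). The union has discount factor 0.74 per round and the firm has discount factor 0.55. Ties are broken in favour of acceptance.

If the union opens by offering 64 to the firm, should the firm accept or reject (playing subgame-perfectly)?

Reject

Work out the firm's continuation value if the offer is rejected.
Round 3 (the union proposes): the firm gets 76 if talks fail, so the union offers 76 and keeps 404.
Round 2 (the firm proposes): the union can get 404 next round, worth 0.74 × 404 = 298.96 now. The firm offers 298.96 and keeps 480 − 298.96 = 181.04.
So by rejecting in round 1, the firm gets 181.04 next round, worth 0.55 × 181.04 = 99.572 now.
Offer 64 < 99.572, so the firm rejects.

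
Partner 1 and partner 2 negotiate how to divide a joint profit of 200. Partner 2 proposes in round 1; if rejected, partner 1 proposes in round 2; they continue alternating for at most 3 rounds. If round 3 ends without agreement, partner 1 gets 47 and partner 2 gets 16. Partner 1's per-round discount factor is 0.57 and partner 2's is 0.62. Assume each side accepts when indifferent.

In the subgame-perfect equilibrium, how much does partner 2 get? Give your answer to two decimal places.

Round 3 (partner 2 proposes): partner 1 gets 47 if talks fail, so partner 2 offers 47 and keeps 153.
Round 2 (partner 1 proposes): partner 2 can get 153 next round, worth 0.62 × 153 = 94.86 now; partner 1 offers that and keeps 105.14.
Round 1 (partner 2 proposes): partner 1 can get 105.14 next round, worth 0.57 × 105.14 = 59.9298 now. Partner 2 offers 59.9298 and keeps 200 − 59.9298 = 140.0702.

140.07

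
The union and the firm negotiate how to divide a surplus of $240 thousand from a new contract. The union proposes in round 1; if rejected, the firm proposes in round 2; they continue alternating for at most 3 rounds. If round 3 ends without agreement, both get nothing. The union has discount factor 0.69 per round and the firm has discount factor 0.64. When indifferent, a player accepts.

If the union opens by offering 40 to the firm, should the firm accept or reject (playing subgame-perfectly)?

Round 3 (the union proposes): the firm will accept anything ≥ 0, so the union offers 0 and keeps 240.
Round 2 (the firm proposes): the union can get 240 next round, worth 0.69 × 240 = 165.6 now, so the firm offers 165.6, keeping 74.4.
So by rejecting in round 1, the firm gets 74.4 next round, worth 0.64 × 74.4 = 47.616 now.
Offer 40 < 47.616, so the firm rejects.

Reject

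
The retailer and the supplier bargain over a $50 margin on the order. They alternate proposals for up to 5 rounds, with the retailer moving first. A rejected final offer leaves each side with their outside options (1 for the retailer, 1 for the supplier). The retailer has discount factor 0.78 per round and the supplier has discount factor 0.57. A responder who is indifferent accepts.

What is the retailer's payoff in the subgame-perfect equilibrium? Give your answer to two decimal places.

Round 5 (the retailer proposes): the supplier gets 1 if talks fail, so the retailer offers 1 and keeps 49.
Round 4 (the supplier proposes): the retailer can get 49 next round, worth 0.78 × 49 = 38.22 now; the supplier offers that and keeps 11.78.
Round 3 (the retailer proposes): the supplier can get 11.78 next round, worth 0.57 × 11.78 = 6.7146 now. The retailer offers 6.7146 and keeps 50 − 6.7146 = 43.2854.
Round 2 (the supplier proposes): the retailer can get 43.2854 next round, worth 0.78 × 43.2854 = 33.762612 now. The supplier offers 33.762612 and keeps 50 − 33.762612 = 16.237388.
Round 1 (the retailer proposes): the supplier can get 16.237388 next round, worth 0.57 × 16.237388 = 9.25531116 now. The retailer offers 9.25531116 and keeps 50 − 9.25531116 = 40.74468884.

40.74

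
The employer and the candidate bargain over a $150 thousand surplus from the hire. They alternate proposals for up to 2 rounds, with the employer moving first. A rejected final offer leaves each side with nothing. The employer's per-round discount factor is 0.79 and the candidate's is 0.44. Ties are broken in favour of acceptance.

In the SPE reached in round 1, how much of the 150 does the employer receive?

84

Solve by backward induction from round 2.
Round 2 (the candidate proposes): the employer will accept anything ≥ 0, so the candidate offers 0 and keeps 150.
Round 1 (the employer proposes): the candidate can get 150 next round, worth 0.44 × 150 = 66 now, so the employer offers 66, keeping 84.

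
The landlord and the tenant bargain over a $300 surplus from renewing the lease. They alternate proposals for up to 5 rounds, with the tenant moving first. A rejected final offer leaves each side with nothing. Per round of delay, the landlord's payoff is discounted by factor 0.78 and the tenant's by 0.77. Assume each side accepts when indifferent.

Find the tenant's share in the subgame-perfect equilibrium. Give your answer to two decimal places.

213.86

Solve by backward induction from round 5.
Round 5 (the tenant proposes): the landlord will accept anything ≥ 0, so the tenant offers 0 and keeps 300.
Round 4 (the landlord proposes): the tenant can get 300 next round, worth 0.77 × 300 = 231 now, so the landlord offers 231, keeping 69.
Round 3 (the tenant proposes): the landlord can get 69 next round, worth 0.78 × 69 = 53.82 now; the tenant offers that and keeps 246.18.
Round 2 (the landlord proposes): the tenant can get 246.18 next round, worth 0.77 × 246.18 = 189.5586 now; the landlord offers that and keeps 110.4414.
Round 1 (the tenant proposes): the landlord can get 110.4414 next round, worth 0.78 × 110.4414 = 86.144292 now, so the tenant offers 86.144292, keeping 213.855708.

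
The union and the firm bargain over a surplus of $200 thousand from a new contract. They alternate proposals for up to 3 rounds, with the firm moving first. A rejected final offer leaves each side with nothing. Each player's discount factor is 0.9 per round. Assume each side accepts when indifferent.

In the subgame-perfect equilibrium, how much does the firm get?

182

Round 3 (the firm proposes): rejection yields 0 for the union; the firm offers 0 and keeps 200.
Round 2 (the union proposes): the firm can get 200 next round, worth 0.9 × 200 = 180 now. The union offers 180 and keeps 200 − 180 = 20.
Round 1 (the firm proposes): the union can get 20 next round, worth 0.9 × 20 = 18 now, so the firm offers 18, keeping 182.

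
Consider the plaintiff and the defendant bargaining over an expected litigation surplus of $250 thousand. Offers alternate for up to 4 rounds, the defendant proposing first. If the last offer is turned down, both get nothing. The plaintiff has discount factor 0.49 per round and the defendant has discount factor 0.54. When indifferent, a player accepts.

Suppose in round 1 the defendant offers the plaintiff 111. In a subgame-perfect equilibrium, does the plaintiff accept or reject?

Accept

Work out the plaintiff's continuation value if the offer is rejected.
Round 4 (the plaintiff proposes): the defendant will accept anything ≥ 0, so the plaintiff offers 0 and keeps 250.
Round 3 (the defendant proposes): the plaintiff can get 250 next round, worth 0.49 × 250 = 122.5 now, so the defendant offers 122.5, keeping 127.5.
Round 2 (the plaintiff proposes): the defendant can get 127.5 next round, worth 0.54 × 127.5 = 68.85 now, so the plaintiff offers 68.85, keeping 181.15.
So by rejecting in round 1, the plaintiff gets 181.15 next round, worth 0.49 × 181.15 = 88.7635 now.
Offer 111 ≥ 88.7635, so the plaintiff accepts.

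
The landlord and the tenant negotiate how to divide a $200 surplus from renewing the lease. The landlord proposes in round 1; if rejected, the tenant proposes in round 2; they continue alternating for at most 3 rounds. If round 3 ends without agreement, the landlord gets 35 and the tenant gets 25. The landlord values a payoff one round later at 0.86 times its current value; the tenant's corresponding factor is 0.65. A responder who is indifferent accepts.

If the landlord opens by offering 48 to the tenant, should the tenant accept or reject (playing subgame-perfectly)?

Accept

Round 3 (the landlord proposes): the tenant gets 25 if talks fail, so the landlord offers 25 and keeps 175.
Round 2 (the tenant proposes): the landlord can get 175 next round, worth 0.86 × 175 = 150.5 now, so the tenant offers 150.5, keeping 49.5.
So by rejecting in round 1, the tenant gets 49.5 next round, worth 0.65 × 49.5 = 32.175 now.
Offer 48 ≥ 32.175, so the tenant accepts.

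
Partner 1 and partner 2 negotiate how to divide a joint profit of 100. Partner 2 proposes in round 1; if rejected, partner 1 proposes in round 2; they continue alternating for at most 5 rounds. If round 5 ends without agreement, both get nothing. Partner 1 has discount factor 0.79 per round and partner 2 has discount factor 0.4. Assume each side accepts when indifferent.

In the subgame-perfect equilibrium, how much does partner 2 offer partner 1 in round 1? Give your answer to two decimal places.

62.38

Round 5 (partner 2 proposes): rejection yields 0 for partner 1; partner 2 offers 0 and keeps 100.
Round 4 (partner 1 proposes): partner 2 can get 100 next round, worth 0.4 × 100 = 40 now, so partner 1 offers 40, keeping 60.
Round 3 (partner 2 proposes): partner 1 can get 60 next round, worth 0.79 × 60 = 47.4 now; partner 2 offers that and keeps 52.6.
Round 2 (partner 1 proposes): partner 2 can get 52.6 next round, worth 0.4 × 52.6 = 21.04 now, so partner 1 offers 21.04, keeping 78.96.
Round 1 (partner 2 proposes): partner 1 can get 78.96 next round, worth 0.79 × 78.96 = 62.3784 now. Partner 2 offers 62.3784 and keeps 100 − 62.3784 = 37.6216.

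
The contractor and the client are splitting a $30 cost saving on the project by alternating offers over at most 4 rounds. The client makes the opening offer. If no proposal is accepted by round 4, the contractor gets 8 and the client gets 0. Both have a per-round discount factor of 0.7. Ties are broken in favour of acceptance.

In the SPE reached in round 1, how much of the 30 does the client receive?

By backward induction:
Round 4 (the contractor proposes): the client will accept anything ≥ 0, so the contractor offers 0 and keeps 30.
Round 3 (the client proposes): the contractor can get 30 next round, worth 0.7 × 30 = 21 now. The client offers 21 and keeps 30 − 21 = 9.
Round 2 (the contractor proposes): the client can get 9 next round, worth 0.7 × 9 = 6.3 now, so the contractor offers 6.3, keeping 23.7.
Round 1 (the client proposes): the contractor can get 23.7 next round, worth 0.7 × 23.7 = 16.59 now, so the client offers 16.59, keeping 13.41.

13.41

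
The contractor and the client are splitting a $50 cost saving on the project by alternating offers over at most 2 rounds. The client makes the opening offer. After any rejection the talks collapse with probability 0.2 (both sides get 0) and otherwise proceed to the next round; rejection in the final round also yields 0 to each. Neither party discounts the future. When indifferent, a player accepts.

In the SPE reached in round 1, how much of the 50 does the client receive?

10

By backward induction:
Round 2 (the contractor proposes): the client will accept anything ≥ 0, so the contractor offers 0 and keeps 50.
Round 1 (the client proposes): rejecting gives the contractor an expected 0.8 × 50 = 40; the client offers that and keeps 10.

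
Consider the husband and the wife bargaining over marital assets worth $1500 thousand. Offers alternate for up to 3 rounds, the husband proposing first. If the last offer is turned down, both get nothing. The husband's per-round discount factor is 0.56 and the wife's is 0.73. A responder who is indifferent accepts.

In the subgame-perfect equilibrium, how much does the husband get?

Round 3 (the husband proposes): rejection yields 0 for the wife; the husband offers 0 and keeps 1500.
Round 2 (the wife proposes): the husband can get 1500 next round, worth 0.56 × 1500 = 840 now; the wife offers that and keeps 660.
Round 1 (the husband proposes): the wife can get 660 next round, worth 0.73 × 660 = 481.8 now, so the husband offers 481.8, keeping 1018.2.

1018.2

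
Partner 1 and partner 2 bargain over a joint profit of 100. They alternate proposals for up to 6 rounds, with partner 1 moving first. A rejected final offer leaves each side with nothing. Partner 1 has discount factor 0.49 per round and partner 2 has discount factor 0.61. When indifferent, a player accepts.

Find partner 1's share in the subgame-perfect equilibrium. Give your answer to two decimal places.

Round 6 (partner 2 proposes): rejection yields 0 for partner 1; partner 2 offers 0 and keeps 100.
Round 5 (partner 1 proposes): partner 2 can get 100 next round, worth 0.61 × 100 = 61 now. Partner 1 offers 61 and keeps 100 − 61 = 39.
Round 4 (partner 2 proposes): partner 1 can get 39 next round, worth 0.49 × 39 = 19.11 now; partner 2 offers that and keeps 80.89.
Round 3 (partner 1 proposes): partner 2 can get 80.89 next round, worth 0.61 × 80.89 = 49.3429 now, so partner 1 offers 49.3429, keeping 50.6571.
Round 2 (partner 2 proposes): partner 1 can get 50.6571 next round, worth 0.49 × 50.6571 = 24.821979 now, so partner 2 offers 24.821979, keeping 75.178021.
Round 1 (partner 1 proposes): partner 2 can get 75.178021 next round, worth 0.61 × 75.178021 = 45.85859281 now; partner 1 offers that and keeps 54.14140719.

54.14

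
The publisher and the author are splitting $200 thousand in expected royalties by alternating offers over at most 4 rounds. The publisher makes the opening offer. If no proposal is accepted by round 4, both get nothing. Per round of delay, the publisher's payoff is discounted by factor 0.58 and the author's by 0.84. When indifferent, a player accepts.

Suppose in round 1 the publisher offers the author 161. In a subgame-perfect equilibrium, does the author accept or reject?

Round 4 (the author proposes): the publisher will accept anything ≥ 0, so the author offers 0 and keeps 200.
Round 3 (the publisher proposes): the author can get 200 next round, worth 0.84 × 200 = 168 now, so the publisher offers 168, keeping 32.
Round 2 (the author proposes): the publisher can get 32 next round, worth 0.58 × 32 = 18.56 now. The author offers 18.56 and keeps 200 − 18.56 = 181.44.
So by rejecting in round 1, the author gets 181.44 next round, worth 0.84 × 181.44 = 152.4096 now.
Offer 161 ≥ 152.4096, so the author accepts.

Accept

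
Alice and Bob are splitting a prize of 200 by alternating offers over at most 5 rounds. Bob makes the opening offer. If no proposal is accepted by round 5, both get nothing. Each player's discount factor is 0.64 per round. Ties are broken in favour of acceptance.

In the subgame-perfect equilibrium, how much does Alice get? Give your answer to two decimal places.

Round 5 (Bob proposes): rejection yields 0 for Alice; Bob offers 0 and keeps 200.
Round 4 (Alice proposes): Bob can get 200 next round, worth 0.64 × 200 = 128 now. Alice offers 128 and keeps 200 − 128 = 72.
Round 3 (Bob proposes): Alice can get 72 next round, worth 0.64 × 72 = 46.08 now; Bob offers that and keeps 153.92.
Round 2 (Alice proposes): Bob can get 153.92 next round, worth 0.64 × 153.92 = 98.5088 now. Alice offers 98.5088 and keeps 200 − 98.5088 = 101.4912.
Round 1 (Bob proposes): Alice can get 101.4912 next round, worth 0.64 × 101.4912 = 64.954368 now. Bob offers 64.954368 and keeps 200 − 64.954368 = 135.045632.

64.95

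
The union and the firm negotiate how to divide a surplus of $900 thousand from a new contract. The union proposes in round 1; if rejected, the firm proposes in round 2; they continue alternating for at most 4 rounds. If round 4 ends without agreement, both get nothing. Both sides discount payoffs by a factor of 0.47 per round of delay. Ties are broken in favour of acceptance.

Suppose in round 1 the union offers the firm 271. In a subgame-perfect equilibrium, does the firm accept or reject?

Reject

Round 4 (the firm proposes): rejection yields 0 for the union; the firm offers 0 and keeps 900.
Round 3 (the union proposes): the firm can get 900 next round, worth 0.47 × 900 = 423 now. The union offers 423 and keeps 900 − 423 = 477.
Round 2 (the firm proposes): the union can get 477 next round, worth 0.47 × 477 = 224.19 now. The firm offers 224.19 and keeps 900 − 224.19 = 675.81.
So by rejecting in round 1, the firm gets 675.81 next round, worth 0.47 × 675.81 = 317.6307 now.
Offer 271 < 317.6307, so the firm rejects.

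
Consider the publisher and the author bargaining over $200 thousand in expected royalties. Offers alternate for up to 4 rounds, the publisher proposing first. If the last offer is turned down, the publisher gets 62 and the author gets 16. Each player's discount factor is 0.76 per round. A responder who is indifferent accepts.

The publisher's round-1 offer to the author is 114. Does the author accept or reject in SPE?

Accept

Round 4 (the author proposes): the publisher gets 62 if talks fail, so the author offers 62 and keeps 138.
Round 3 (the publisher proposes): the author can get 138 next round, worth 0.76 × 138 = 104.88 now. The publisher offers 104.88 and keeps 200 − 104.88 = 95.12.
Round 2 (the author proposes): the publisher can get 95.12 next round, worth 0.76 × 95.12 = 72.2912 now. The author offers 72.2912 and keeps 200 − 72.2912 = 127.7088.
So by rejecting in round 1, the author gets 127.7088 next round, worth 0.76 × 127.7088 = 97.058688 now.
Offer 114 ≥ 97.058688, so the author accepts.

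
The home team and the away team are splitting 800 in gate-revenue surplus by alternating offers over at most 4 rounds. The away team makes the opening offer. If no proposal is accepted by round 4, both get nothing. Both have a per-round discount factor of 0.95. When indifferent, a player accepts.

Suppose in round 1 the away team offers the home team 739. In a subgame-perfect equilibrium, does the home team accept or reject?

Round 4 (the home team proposes): rejection yields 0 for the away team; the home team offers 0 and keeps 800.
Round 3 (the away team proposes): the home team can get 800 next round, worth 0.95 × 800 = 760 now; the away team offers that and keeps 40.
Round 2 (the home team proposes): the away team can get 40 next round, worth 0.95 × 40 = 38 now. The home team offers 38 and keeps 800 − 38 = 762.
So by rejecting in round 1, the home team gets 762 next round, worth 0.95 × 762 = 723.9 now.
Offer 739 ≥ 723.9, so the home team accepts.

Accept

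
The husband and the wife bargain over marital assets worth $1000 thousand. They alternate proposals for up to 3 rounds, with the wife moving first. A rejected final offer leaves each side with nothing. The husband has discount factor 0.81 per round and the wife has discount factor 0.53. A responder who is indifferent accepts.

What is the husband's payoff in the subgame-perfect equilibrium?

Round 3 (the wife proposes): rejection yields 0 for the husband; the wife offers 0 and keeps 1000.
Round 2 (the husband proposes): the wife can get 1000 next round, worth 0.53 × 1000 = 530 now; the husband offers that and keeps 470.
Round 1 (the wife proposes): the husband can get 470 next round, worth 0.81 × 470 = 380.7 now; the wife offers that and keeps 619.3.

380.7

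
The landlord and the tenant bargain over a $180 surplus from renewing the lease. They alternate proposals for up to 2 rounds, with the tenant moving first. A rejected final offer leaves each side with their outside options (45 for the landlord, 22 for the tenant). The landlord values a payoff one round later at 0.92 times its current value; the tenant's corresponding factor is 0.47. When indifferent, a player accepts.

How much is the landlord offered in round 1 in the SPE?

145.36

Round 2 (the landlord proposes): the tenant gets 22 if talks fail, so the landlord offers 22 and keeps 158.
Round 1 (the tenant proposes): the landlord can get 158 next round, worth 0.92 × 158 = 145.36 now. The tenant offers 145.36 and keeps 180 − 145.36 = 34.64.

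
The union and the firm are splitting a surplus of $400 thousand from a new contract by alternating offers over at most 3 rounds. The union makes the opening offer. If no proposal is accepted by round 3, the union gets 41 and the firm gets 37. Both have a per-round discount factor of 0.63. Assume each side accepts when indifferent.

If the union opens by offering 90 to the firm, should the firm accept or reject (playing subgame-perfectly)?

Round 3 (the union proposes): the firm gets 37 if talks fail, so the union offers 37 and keeps 363.
Round 2 (the firm proposes): the union can get 363 next round, worth 0.63 × 363 = 228.69 now. The firm offers 228.69 and keeps 400 − 228.69 = 171.31.
So by rejecting in round 1, the firm gets 171.31 next round, worth 0.63 × 171.31 = 107.9253 now.
Offer 90 < 107.9253, so the firm rejects.

Reject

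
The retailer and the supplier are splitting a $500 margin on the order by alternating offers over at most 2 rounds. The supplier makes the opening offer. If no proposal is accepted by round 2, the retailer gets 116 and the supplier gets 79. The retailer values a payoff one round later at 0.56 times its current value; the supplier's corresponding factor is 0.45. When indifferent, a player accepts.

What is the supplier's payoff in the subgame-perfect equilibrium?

Round 2 (the retailer proposes): the supplier gets 79 if talks fail, so the retailer offers 79 and keeps 421.
Round 1 (the supplier proposes): the retailer can get 421 next round, worth 0.56 × 421 = 235.76 now. The supplier offers 235.76 and keeps 500 − 235.76 = 264.24.

264.24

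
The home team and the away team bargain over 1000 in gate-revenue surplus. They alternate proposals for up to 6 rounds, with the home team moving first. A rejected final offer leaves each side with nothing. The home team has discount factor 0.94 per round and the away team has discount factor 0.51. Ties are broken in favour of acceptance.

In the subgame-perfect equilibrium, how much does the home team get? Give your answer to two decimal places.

837.52

Round 6 (the away team proposes): the home team will accept anything ≥ 0, so the away team offers 0 and keeps 1000.
Round 5 (the home team proposes): the away team can get 1000 next round, worth 0.51 × 1000 = 510 now. The home team offers 510 and keeps 1000 − 510 = 490.
Round 4 (the away team proposes): the home team can get 490 next round, worth 0.94 × 490 = 460.6 now, so the away team offers 460.6, keeping 539.4.
Round 3 (the home team proposes): the away team can get 539.4 next round, worth 0.51 × 539.4 = 275.094 now; the home team offers that and keeps 724.906.
Round 2 (the away team proposes): the home team can get 724.906 next round, worth 0.94 × 724.906 = 681.41164 now; the away team offers that and keeps 318.58836.
Round 1 (the home team proposes): the away team can get 318.58836 next round, worth 0.51 × 318.58836 = 162.4800636 now; the home team offers that and keeps 837.5199364.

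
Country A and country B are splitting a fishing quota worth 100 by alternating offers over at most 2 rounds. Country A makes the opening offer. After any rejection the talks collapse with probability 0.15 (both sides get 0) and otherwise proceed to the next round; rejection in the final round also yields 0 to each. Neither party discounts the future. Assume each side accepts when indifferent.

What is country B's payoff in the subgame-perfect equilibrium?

Round 2 (country B proposes): country A will accept anything ≥ 0, so country B offers 0 and keeps 100.
Round 1 (country A proposes): rejecting gives country B an expected 0.85 × 100 = 85. Country A offers 85 and keeps 100 − 85 = 15.

85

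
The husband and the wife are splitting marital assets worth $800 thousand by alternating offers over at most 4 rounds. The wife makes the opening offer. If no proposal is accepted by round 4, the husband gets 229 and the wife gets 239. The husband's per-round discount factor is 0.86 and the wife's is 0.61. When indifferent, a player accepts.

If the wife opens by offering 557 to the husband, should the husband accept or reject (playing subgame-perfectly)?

Accept

Work out the husband's continuation value if the offer is rejected.
Round 4 (the husband proposes): the wife gets 239 if talks fail, so the husband offers 239 and keeps 561.
Round 3 (the wife proposes): the husband can get 561 next round, worth 0.86 × 561 = 482.46 now. The wife offers 482.46 and keeps 800 − 482.46 = 317.54.
Round 2 (the husband proposes): the wife can get 317.54 next round, worth 0.61 × 317.54 = 193.6994 now; the husband offers that and keeps 606.3006.
So by rejecting in round 1, the husband gets 606.3006 next round, worth 0.86 × 606.3006 = 521.418516 now.
Offer 557 ≥ 521.418516, so the husband accepts.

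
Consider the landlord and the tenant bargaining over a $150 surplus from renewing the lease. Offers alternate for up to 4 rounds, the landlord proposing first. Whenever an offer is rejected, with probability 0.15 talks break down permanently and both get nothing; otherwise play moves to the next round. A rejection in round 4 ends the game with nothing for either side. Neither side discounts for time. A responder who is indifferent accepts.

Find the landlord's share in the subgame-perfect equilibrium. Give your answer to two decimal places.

38.76

Round 4 (the tenant proposes): the landlord will accept anything ≥ 0, so the tenant offers 0 and keeps 150.
Round 3 (the landlord proposes): rejecting gives the tenant an expected 0.85 × 150 = 127.5, so the landlord offers 127.5, keeping 22.5.
Round 2 (the tenant proposes): rejecting gives the landlord an expected 0.85 × 22.5 = 19.125; the tenant offers that and keeps 130.875.
Round 1 (the landlord proposes): rejecting gives the tenant an expected 0.85 × 130.875 = 111.24375; the landlord offers that and keeps 38.75625.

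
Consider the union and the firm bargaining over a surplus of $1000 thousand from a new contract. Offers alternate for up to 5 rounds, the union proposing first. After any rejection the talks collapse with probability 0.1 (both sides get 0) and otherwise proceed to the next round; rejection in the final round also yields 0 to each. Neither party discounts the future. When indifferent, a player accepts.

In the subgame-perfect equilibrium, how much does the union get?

Round 5 (the union proposes): the firm will accept anything ≥ 0, so the union offers 0 and keeps 1000.
Round 4 (the firm proposes): rejecting gives the union an expected 0.9 × 1000 = 900, so the firm offers 900, keeping 100.
Round 3 (the union proposes): rejecting gives the firm an expected 0.9 × 100 = 90. The union offers 90 and keeps 1000 − 90 = 910.
Round 2 (the firm proposes): rejecting gives the union an expected 0.9 × 910 = 819, so the firm offers 819, keeping 181.
Round 1 (the union proposes): rejecting gives the firm an expected 0.9 × 181 = 162.9; the union offers that and keeps 837.1.

837.1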